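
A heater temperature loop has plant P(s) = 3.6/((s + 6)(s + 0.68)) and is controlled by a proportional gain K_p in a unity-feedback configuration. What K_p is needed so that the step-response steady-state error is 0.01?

Steady-state error for a unit step on this type-0 loop is 1/(1 + K_p·P(0)).
P(0) = 0.8824. Require 1/(1 + K_p·0.8824) = 0.01, so 1 + 0.8824·K_p = 100.
K_p = (100 − 1)/0.8824 = 112.

K_p = 112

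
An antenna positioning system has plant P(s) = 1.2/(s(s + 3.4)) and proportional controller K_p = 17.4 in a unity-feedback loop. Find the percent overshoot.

28.4%

From 1 + K_pP(s) = 0: s² + 3.4s + 20.88 = 0 ⇒ ω_n = 4.569, ζ = 0.372.
%OS = 100·exp(−πζ/√(1−ζ²)) = 100·exp(−π·0.372/√0.8616) = 28.4%.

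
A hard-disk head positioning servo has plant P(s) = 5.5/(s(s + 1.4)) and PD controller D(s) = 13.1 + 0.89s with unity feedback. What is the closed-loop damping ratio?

Forward path: (13.1 + 0.89s)·5.5/(s(s+1.4)). The closed-loop characteristic equation is s² + (1.4 + 5.5·0.89)s + 5.5·13.1 = 0.
That is s² + 6.295s + 72.05 = 0, so ω_n = 8.488 rad/s and ζ = 6.295/(2·8.488) = 0.3708.

ζ = 0.371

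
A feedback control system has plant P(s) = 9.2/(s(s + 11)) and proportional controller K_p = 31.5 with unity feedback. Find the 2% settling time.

From 1 + K_pP(s) = 0: s² + 11s + 289.8 = 0 ⇒ ω_n = 17.02, ζ = 0.3231.
2% settling time T_s ≈ 4/(ζω_n) = 4/5.5 = 0.727 s.

T_s ≈ 0.727 s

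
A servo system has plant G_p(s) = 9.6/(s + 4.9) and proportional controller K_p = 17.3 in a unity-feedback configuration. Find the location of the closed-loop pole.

s = -171

Closed-loop transfer function: T(s) = K_p·G_p(s)/(1 + K_p·G_p(s)) = 166.1/(s + 4.9 + 166.1) = 166.1/(s + 171).
The closed-loop pole is at s = −171.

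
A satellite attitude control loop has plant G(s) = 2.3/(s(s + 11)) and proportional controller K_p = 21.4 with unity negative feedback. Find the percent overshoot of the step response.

The closed-loop denominator s² + 11s + 49.22 gives ω_n = √49.22 = 7.016 and ζ = 11/(2ω_n) = 0.784.
%OS = 100·exp(−πζ/√(1−ζ²)) = 100·exp(−π·0.784/√0.3854) = 1.89%.

1.89%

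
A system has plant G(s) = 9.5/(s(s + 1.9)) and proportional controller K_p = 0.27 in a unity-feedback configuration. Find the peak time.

Closed-loop characteristic equation: s² + 1.9s + 2.565 = 0, so ω_n = 1.602 rad/s and ζ = 1.9/(2·1.602) = 0.5932.
Damped frequency ω_d = ω_n√(1−ζ²) = 1.289 rad/s, so peak time T_p = π/ω_d = 2.44 s.

T_p = 2.44 s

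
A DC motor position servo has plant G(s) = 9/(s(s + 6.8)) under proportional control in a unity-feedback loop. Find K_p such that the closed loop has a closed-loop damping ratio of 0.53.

Closed-loop characteristic equation: s² + 6.8s + K_p·9 = 0.
So ω_n = √(9K_p) and 2ζω_n = 6.8, giving ζ = 6.8/(2√(9K_p)).
Setting ζ = 0.53: √(9K_p) = 6.8/(2·0.53) = 6.415, so K_p = 41.15/9 = 4.57.

K_p = 4.57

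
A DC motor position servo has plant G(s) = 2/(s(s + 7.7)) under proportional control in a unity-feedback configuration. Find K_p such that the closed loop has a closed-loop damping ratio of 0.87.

Closed-loop characteristic equation: s² + 7.7s + K_p·2 = 0.
So ω_n = √(2K_p) and 2ζω_n = 7.7, giving ζ = 7.7/(2√(2K_p)).
Setting ζ = 0.87: √(2K_p) = 7.7/(2·0.87) = 4.425, so K_p = 19.58/2 = 9.79.

K_p = 9.79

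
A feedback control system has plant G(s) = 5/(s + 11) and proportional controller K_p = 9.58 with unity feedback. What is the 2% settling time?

T_s ≈ 0.0679 s

Closed-loop transfer function: T(s) = K_p·G(s)/(1 + K_p·G(s)) = 47.9/(s + 11 + 47.9) = 47.9/(s + 58.9).
Time constant τ = 1/58.9 = 0.01698 s, so the 2% settling time is about 4τ = 0.0679 s.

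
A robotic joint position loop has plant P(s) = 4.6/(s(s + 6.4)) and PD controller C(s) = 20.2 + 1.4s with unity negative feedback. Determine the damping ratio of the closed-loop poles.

Forward path: (20.2 + 1.4s)·4.6/(s(s+6.4)). The closed-loop characteristic equation is s² + (6.4 + 4.6·1.4)s + 4.6·20.2 = 0.
That is s² + 12.84s + 92.92 = 0, so ω_n = 9.64 rad/s and ζ = 12.84/(2·9.64) = 0.666.

ζ = 0.666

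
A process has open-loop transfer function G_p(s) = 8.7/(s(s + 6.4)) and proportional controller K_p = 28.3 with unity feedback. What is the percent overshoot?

From 1 + K_pG_p(s) = 0: s² + 6.4s + 246.2 = 0 ⇒ ω_n = 15.69, ζ = 0.2039.
%OS = 100·exp(−πζ/√(1−ζ²)) = 100·exp(−π·0.2039/√0.9584) = 52%.

52%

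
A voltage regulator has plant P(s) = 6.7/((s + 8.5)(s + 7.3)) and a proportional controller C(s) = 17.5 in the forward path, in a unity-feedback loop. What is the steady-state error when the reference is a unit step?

The loop is type 0. Static position error constant K_pos = C(0)·P(0) = 17.5·0.108 = 1.89.
Steady-state error to a unit step: e_ss = 1/(1+K_pos) = 1/2.89 = 0.346.

0.346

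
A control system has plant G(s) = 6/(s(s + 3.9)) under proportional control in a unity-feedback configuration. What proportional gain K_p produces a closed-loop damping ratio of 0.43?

Closed-loop characteristic equation: s² + 3.9s + K_p·6 = 0.
So ω_n = √(6K_p) and 2ζω_n = 3.9, giving ζ = 3.9/(2√(6K_p)).
Setting ζ = 0.43: √(6K_p) = 3.9/(2·0.43) = 4.535, so K_p = 20.57/6 = 3.43.

K_p = 3.43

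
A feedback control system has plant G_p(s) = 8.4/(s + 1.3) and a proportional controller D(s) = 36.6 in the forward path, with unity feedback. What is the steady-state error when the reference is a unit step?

The loop is type 0. Static position error constant K_pos = D(0)·G_p(0) = 36.6·6.462 = 236.5.
Steady-state error to a unit step: e_ss = 1/(1+K_pos) = 1/237.5 = 0.00421.

0.00421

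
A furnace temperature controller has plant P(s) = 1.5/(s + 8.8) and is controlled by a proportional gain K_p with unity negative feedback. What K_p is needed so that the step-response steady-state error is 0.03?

K_p = 190

For a type-0 loop with proportional control, e_ss = 1/(1 + K_p·P(0)).
P(0) = 0.1705. Require 1/(1 + K_p·0.1705) = 0.03, so 1 + 0.1705·K_p = 33.33.
K_p = (33.33 − 1)/0.1705 = 190.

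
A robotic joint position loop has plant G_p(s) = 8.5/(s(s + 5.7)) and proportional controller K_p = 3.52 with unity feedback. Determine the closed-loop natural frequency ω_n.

ω_n = 5.47 rad/s

With unity feedback the closed-loop characteristic equation is s² + 5.7s + 3.52·8.5 = s² + 5.7s + 29.92 = 0.
Matching s² + 2ζω_n s + ω_n²: ω_n = √29.92 = 5.47 rad/s and 2ζω_n = 5.7, so ζ = 5.7/(2·5.47) = 0.521.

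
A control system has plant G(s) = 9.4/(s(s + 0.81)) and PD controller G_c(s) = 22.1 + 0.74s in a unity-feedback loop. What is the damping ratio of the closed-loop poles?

ζ = 0.269

Forward path: (22.1 + 0.74s)·9.4/(s(s+0.81)). The closed-loop characteristic equation is s² + (0.81 + 9.4·0.74)s + 9.4·22.1 = 0.
That is s² + 7.766s + 207.7 = 0, so ω_n = 14.41 rad/s and ζ = 7.766/(2·14.41) = 0.2694.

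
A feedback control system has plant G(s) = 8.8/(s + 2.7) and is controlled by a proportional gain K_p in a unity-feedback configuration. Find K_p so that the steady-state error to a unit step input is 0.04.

K_p = 7.36

For a type-0 loop with proportional control, e_ss = 1/(1 + K_p·G(0)).
G(0) = 3.259. Require 1/(1 + K_p·3.259) = 0.04, so 1 + 3.259·K_p = 25.
K_p = (25 − 1)/3.259 = 7.36.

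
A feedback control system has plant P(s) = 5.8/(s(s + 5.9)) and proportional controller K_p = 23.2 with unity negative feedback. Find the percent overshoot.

Closed-loop characteristic equation: s² + 5.9s + 134.6 = 0, so ω_n = 11.6 rad/s and ζ = 5.9/(2·11.6) = 0.2543.
%OS = 100·exp(−πζ/√(1−ζ²)) = 100·exp(−π·0.2543/√0.9353) = 43.8%.

43.8%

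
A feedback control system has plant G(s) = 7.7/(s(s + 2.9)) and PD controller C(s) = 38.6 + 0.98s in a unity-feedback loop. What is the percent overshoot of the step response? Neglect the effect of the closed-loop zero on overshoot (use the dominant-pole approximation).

Forward path: (38.6 + 0.98s)·7.7/(s(s+2.9)). The closed-loop characteristic equation is s² + (2.9 + 7.7·0.98)s + 7.7·38.6 = 0.
That is s² + 10.45s + 297.2 = 0, so ω_n = 17.24 rad/s and ζ = 10.45/(2·17.24) = 0.303.
%OS = 100·exp(−πζ/√(1−ζ²)) = 36.8%.

36.8%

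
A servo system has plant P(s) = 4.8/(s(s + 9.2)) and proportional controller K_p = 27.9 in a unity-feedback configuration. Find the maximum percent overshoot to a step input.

From 1 + K_pP(s) = 0: s² + 9.2s + 133.9 = 0 ⇒ ω_n = 11.57, ζ = 0.3975.
%OS = 100·exp(−πζ/√(1−ζ²)) = 100·exp(−π·0.3975/√0.842) = 25.6%.

25.6%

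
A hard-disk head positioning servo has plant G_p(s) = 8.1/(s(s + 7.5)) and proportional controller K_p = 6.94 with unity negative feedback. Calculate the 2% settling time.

From 1 + K_pG_p(s) = 0: s² + 7.5s + 56.21 = 0 ⇒ ω_n = 7.498, ζ = 0.5002.
2% settling time T_s ≈ 4/(ζω_n) = 4/3.75 = 1.07 s.

T_s ≈ 1.07 s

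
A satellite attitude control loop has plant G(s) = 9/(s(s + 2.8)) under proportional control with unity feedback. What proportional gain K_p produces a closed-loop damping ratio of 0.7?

Closed-loop characteristic equation: s² + 2.8s + K_p·9 = 0.
So ω_n = √(9K_p) and 2ζω_n = 2.8, giving ζ = 2.8/(2√(9K_p)).
Setting ζ = 0.7: √(9K_p) = 2.8/(2·0.7) = 2, so K_p = 4/9 = 0.444.

K_p = 0.444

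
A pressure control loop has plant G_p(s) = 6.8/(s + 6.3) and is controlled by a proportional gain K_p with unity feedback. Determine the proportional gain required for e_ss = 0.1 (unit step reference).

For a type-0 loop with proportional control, e_ss = 1/(1 + K_p·G_p(0)).
G_p(0) = 1.079. Require 1/(1 + K_p·1.079) = 0.1, so 1 + 1.079·K_p = 10.
K_p = (10 − 1)/1.079 = 8.34.

K_p = 8.34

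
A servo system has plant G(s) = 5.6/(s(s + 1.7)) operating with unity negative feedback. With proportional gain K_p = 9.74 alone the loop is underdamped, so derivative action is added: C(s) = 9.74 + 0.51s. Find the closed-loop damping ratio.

Forward path: (9.74 + 0.51s)·5.6/(s(s+1.7)). The closed-loop characteristic equation is s² + (1.7 + 5.6·0.51)s + 5.6·9.74 = 0.
That is s² + 4.556s + 54.54 = 0, so ω_n = 7.385 rad/s and ζ = 4.556/(2·7.385) = 0.3084.

ζ = 0.308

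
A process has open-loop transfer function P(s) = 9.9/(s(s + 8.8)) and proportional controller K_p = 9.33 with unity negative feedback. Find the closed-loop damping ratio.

The closed-loop denominator is s(s+8.8) + 9.33·9.9 = s² + 8.8s + 92.37.
Matching s² + 2ζω_n s + ω_n²: ω_n = √92.37 = 9.611 rad/s and 2ζω_n = 8.8, so ζ = 8.8/(2·9.611) = 0.458.

ζ = 0.458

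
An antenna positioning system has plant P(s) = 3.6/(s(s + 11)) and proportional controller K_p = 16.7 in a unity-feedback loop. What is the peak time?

Closed-loop characteristic equation: s² + 11s + 60.12 = 0, so ω_n = 7.754 rad/s and ζ = 11/(2·7.754) = 0.7093.
Damped frequency ω_d = ω_n√(1−ζ²) = 5.465 rad/s, so peak time T_p = π/ω_d = 0.575 s.

T_p = 0.575 s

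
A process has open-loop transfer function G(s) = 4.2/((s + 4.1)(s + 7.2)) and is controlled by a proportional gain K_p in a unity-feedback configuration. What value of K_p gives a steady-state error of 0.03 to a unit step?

The loop is type 0, so e_ss(step) = 1/(1 + K_pos) with K_pos = K_p·G(0).
G(0) = 0.1423. Require 1/(1 + K_p·0.1423) = 0.03, so 1 + 0.1423·K_p = 33.33.
K_p = (33.33 − 1)/0.1423 = 227.

K_p = 227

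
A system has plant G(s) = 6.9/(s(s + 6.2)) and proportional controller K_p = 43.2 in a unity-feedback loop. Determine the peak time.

The closed-loop denominator s² + 6.2s + 298.1 gives ω_n = √298.1 = 17.26 and ζ = 6.2/(2ω_n) = 0.1796.
Damped frequency ω_d = ω_n√(1−ζ²) = 16.98 rad/s, so peak time T_p = π/ω_d = 0.185 s.

T_p = 0.185 s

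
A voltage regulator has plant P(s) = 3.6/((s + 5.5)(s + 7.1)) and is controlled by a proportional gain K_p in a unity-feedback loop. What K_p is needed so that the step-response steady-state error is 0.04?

K_p = 260

The loop is type 0, so e_ss(step) = 1/(1 + K_pos) with K_pos = K_p·P(0).
P(0) = 0.09219. Require 1/(1 + K_p·0.09219) = 0.04, so 1 + 0.09219·K_p = 25.
K_p = (25 − 1)/0.09219 = 260.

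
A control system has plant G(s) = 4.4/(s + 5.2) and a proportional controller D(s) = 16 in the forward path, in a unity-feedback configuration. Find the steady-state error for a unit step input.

0.0688

The loop is type 0. Static position error constant K_pos = D(0)·G(0) = 16·0.8462 = 13.54.
Steady-state error to a unit step: e_ss = 1/(1+K_pos) = 1/14.54 = 0.0688.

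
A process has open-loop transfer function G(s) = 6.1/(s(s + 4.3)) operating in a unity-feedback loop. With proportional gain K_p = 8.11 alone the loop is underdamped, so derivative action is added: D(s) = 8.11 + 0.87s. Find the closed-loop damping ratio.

Forward path: (8.11 + 0.87s)·6.1/(s(s+4.3)). The closed-loop characteristic equation is s² + (4.3 + 6.1·0.87)s + 6.1·8.11 = 0.
That is s² + 9.607s + 49.47 = 0, so ω_n = 7.034 rad/s and ζ = 9.607/(2·7.034) = 0.6829.

ζ = 0.683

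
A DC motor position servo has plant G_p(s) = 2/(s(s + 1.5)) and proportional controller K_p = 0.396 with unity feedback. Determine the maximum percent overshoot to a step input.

From 1 + K_pG_p(s) = 0: s² + 1.5s + 0.792 = 0 ⇒ ω_n = 0.8899, ζ = 0.8427.
%OS = 100·exp(−πζ/√(1−ζ²)) = 100·exp(−π·0.8427/√0.2898) = 0.731%.

0.731%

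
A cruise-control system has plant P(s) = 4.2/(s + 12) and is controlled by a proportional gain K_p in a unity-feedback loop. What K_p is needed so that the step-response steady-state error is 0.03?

K_p = 92.4

Steady-state error for a unit step on this type-0 loop is 1/(1 + K_p·P(0)).
P(0) = 0.35. Require 1/(1 + K_p·0.35) = 0.03, so 1 + 0.35·K_p = 33.33.
K_p = (33.33 − 1)/0.35 = 92.4.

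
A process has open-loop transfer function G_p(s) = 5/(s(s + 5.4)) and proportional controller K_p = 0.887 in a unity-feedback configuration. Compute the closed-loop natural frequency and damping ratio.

ω_n = 2.11 rad/s, ζ = 1.28

The closed-loop denominator is s(s+5.4) + 0.887·5 = s² + 5.4s + 4.435.
So ω_n² = 4.435 ⇒ ω_n = 2.106 rad/s, and ζ = 5.4/(2ω_n) = 1.28.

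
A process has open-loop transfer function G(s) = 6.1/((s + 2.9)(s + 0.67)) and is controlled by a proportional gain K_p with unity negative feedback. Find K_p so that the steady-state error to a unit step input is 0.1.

Steady-state error for a unit step on this type-0 loop is 1/(1 + K_p·G(0)).
G(0) = 3.139. Require 1/(1 + K_p·3.139) = 0.1, so 1 + 3.139·K_p = 10.
K_p = (10 − 1)/3.139 = 2.87.

K_p = 2.87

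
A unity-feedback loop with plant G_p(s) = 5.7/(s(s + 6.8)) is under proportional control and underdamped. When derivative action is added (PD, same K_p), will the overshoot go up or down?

With PD the characteristic equation becomes s² + (a + K·K_d)s + K·K_p = 0; the damping term grows, ζ rises, overshoot falls.

decrease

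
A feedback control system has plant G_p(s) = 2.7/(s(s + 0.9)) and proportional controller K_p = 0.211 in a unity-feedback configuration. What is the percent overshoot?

9.7%

Closed-loop characteristic equation: s² + 0.9s + 0.5697 = 0, so ω_n = 0.7548 rad/s and ζ = 0.9/(2·0.7548) = 0.5962.
%OS = 100·exp(−πζ/√(1−ζ²)) = 100·exp(−π·0.5962/√0.6445) = 9.7%.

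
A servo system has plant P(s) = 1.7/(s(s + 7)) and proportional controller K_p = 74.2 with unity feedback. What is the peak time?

T_p = 0.294 s

Closed-loop characteristic equation: s² + 7s + 126.1 = 0, so ω_n = 11.23 rad/s and ζ = 7/(2·11.23) = 0.3116.
Damped frequency ω_d = ω_n√(1−ζ²) = 10.67 rad/s, so peak time T_p = π/ω_d = 0.294 s.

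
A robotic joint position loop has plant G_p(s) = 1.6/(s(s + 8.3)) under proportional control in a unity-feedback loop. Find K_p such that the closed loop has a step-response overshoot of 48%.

From %OS = 100·exp(−πζ/√(1−ζ²)) = 48%, ζ = −ln(0.48)/√(π²+ln²(0.48)) = 0.2275.
Characteristic equation s² + 8.3s + 1.6K_p = 0 gives ζ = 8.3/(2√(1.6K_p)).
Setting ζ = 0.2275: √(1.6K_p) = 8.3/(2·0.2275) = 18.24, so K_p = 332.8/1.6 = 208.

K_p = 208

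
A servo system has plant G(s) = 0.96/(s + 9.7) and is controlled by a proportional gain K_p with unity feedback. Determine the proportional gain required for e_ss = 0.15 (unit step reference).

K_p = 57.3

The loop is type 0, so e_ss(step) = 1/(1 + K_pos) with K_pos = K_p·G(0).
G(0) = 0.09897. Require 1/(1 + K_p·0.09897) = 0.15, so 1 + 0.09897·K_p = 6.667.
K_p = (6.667 − 1)/0.09897 = 57.3.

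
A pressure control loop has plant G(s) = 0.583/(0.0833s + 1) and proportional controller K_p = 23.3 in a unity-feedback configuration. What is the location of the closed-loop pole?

Closed loop: T(s) = K_p·G/(1+K_p·G) = 13.58/(0.0833s + 1 + 13.58), with pole at s = −(1 + 13.58)/0.0833 = −175.1.

s = -175.1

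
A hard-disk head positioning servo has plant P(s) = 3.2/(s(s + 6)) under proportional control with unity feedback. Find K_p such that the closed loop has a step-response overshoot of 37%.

K_p = 30.9

From %OS = 100·exp(−πζ/√(1−ζ²)) = 37%, ζ = −ln(0.37)/√(π²+ln²(0.37)) = 0.3017.
Characteristic equation s² + 6s + 3.2K_p = 0 gives ζ = 6/(2√(3.2K_p)).
Setting ζ = 0.3017: √(3.2K_p) = 6/(2·0.3017) = 9.943, so K_p = 98.86/3.2 = 30.9.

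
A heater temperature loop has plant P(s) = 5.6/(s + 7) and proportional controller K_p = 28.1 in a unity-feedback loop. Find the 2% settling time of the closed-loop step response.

T_s ≈ 0.0243 s

Closed-loop transfer function: T(s) = K_p·P(s)/(1 + K_p·P(s)) = 157.4/(s + 7 + 157.4) = 157.4/(s + 164.4).
Time constant τ = 1/164.4 = 0.006084 s, so the 2% settling time is about 4τ = 0.0243 s.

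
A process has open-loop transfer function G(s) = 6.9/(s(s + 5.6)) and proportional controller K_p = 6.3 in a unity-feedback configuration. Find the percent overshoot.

From 1 + K_pG(s) = 0: s² + 5.6s + 43.47 = 0 ⇒ ω_n = 6.593, ζ = 0.4247.
%OS = 100·exp(−πζ/√(1−ζ²)) = 100·exp(−π·0.4247/√0.8196) = 22.9%.

22.9%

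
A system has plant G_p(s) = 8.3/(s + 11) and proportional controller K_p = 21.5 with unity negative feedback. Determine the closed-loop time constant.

τ = 0.00528 s

Closed-loop transfer function: T(s) = K_p·G_p(s)/(1 + K_p·G_p(s)) = 178.5/(s + 11 + 178.5) = 178.5/(s + 189.5).
Time constant τ = 1/189.5 = 0.00528 s.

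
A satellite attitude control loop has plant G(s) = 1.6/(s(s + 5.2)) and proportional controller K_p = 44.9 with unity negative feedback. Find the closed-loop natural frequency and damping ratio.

With unity feedback the closed-loop characteristic equation is s² + 5.2s + 44.9·1.6 = s² + 5.2s + 71.84 = 0.
So ω_n² = 71.84 ⇒ ω_n = 8.476 rad/s, and ζ = 5.2/(2ω_n) = 0.307.

ω_n = 8.48 rad/s, ζ = 0.307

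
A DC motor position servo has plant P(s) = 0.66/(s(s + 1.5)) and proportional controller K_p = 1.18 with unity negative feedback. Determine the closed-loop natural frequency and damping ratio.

With unity feedback the closed-loop characteristic equation is s² + 1.5s + 1.18·0.66 = s² + 1.5s + 0.7788 = 0.
So ω_n² = 0.7788 ⇒ ω_n = 0.8825 rad/s, and ζ = 1.5/(2ω_n) = 0.85.

ω_n = 0.882 rad/s, ζ = 0.85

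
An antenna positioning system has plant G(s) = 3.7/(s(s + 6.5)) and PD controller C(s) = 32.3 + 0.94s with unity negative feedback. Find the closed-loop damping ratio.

ζ = 0.456

Forward path: (32.3 + 0.94s)·3.7/(s(s+6.5)). The closed-loop characteristic equation is s² + (6.5 + 3.7·0.94)s + 3.7·32.3 = 0.
That is s² + 9.978s + 119.5 = 0, so ω_n = 10.93 rad/s and ζ = 9.978/(2·10.93) = 0.4564.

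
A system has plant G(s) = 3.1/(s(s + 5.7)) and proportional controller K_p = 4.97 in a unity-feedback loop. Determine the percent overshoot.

3.62%

The closed-loop denominator s² + 5.7s + 15.41 gives ω_n = √15.41 = 3.925 and ζ = 5.7/(2ω_n) = 0.7261.
%OS = 100·exp(−πζ/√(1−ζ²)) = 100·exp(−π·0.7261/√0.4728) = 3.62%.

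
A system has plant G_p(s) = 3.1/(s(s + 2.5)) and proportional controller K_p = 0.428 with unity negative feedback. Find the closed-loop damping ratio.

1 + K_p·G_p(s) = 0 gives s² + 2.5s + 1.327 = 0.
Matching s² + 2ζω_n s + ω_n²: ω_n = √1.327 = 1.152 rad/s and 2ζω_n = 2.5, so ζ = 2.5/(2·1.152) = 1.09.

ζ = 1.09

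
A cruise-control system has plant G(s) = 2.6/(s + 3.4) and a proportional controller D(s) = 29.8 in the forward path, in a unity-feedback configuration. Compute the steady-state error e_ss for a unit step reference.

0.042

The loop is type 0. Static position error constant K_pos = D(0)·G(0) = 29.8·0.7647 = 22.79.
Steady-state error to a unit step: e_ss = 1/(1+K_pos) = 1/23.79 = 0.042.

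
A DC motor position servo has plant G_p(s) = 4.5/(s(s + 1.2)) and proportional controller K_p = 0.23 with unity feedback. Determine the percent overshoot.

From 1 + K_pG_p(s) = 0: s² + 1.2s + 1.035 = 0 ⇒ ω_n = 1.017, ζ = 0.5898.
%OS = 100·exp(−πζ/√(1−ζ²)) = 100·exp(−π·0.5898/√0.6522) = 10.1%.

10.1%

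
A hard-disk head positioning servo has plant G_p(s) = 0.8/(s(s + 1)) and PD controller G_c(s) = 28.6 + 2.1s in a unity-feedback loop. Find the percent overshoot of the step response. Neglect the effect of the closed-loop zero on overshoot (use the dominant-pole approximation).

40%

Forward path: (28.6 + 2.1s)·0.8/(s(s+1)). The closed-loop characteristic equation is s² + (1 + 0.8·2.1)s + 0.8·28.6 = 0.
That is s² + 2.68s + 22.88 = 0, so ω_n = 4.783 rad/s and ζ = 2.68/(2·4.783) = 0.2801.
%OS = 100·exp(−πζ/√(1−ζ²)) = 40%.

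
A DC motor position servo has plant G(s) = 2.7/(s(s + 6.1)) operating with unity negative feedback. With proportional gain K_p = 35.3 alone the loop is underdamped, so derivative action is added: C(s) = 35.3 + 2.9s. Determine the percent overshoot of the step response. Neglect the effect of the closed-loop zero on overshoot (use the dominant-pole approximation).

4.08%

Forward path: (35.3 + 2.9s)·2.7/(s(s+6.1)). The closed-loop characteristic equation is s² + (6.1 + 2.7·2.9)s + 2.7·35.3 = 0.
That is s² + 13.93s + 95.31 = 0, so ω_n = 9.763 rad/s and ζ = 13.93/(2·9.763) = 0.7134.
%OS = 100·exp(−πζ/√(1−ζ²)) = 4.08%.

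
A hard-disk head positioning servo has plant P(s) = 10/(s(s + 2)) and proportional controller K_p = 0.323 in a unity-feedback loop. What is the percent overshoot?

The closed-loop denominator s² + 2s + 3.23 gives ω_n = √3.23 = 1.797 and ζ = 2/(2ω_n) = 0.5564.
%OS = 100·exp(−πζ/√(1−ζ²)) = 100·exp(−π·0.5564/√0.6904) = 12.2%.

12.2%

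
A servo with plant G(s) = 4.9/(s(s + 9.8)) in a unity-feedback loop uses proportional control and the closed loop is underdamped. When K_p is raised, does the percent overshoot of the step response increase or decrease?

Characteristic equation s² + 9.8s + K_p·4.9 = 0: raising K_p raises ω_n while 2ζω_n = 9.8 is fixed, so ζ falls and overshoot grows.

increase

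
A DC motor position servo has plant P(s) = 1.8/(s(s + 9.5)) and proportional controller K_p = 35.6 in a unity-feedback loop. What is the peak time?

T_p = 0.488 s

The closed-loop denominator s² + 9.5s + 64.08 gives ω_n = √64.08 = 8.005 and ζ = 9.5/(2ω_n) = 0.5934.
Damped frequency ω_d = ω_n√(1−ζ²) = 6.443 rad/s, so peak time T_p = π/ω_d = 0.488 s.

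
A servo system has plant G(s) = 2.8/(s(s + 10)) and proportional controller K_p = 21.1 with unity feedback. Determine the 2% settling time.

T_s ≈ 0.8 s

From 1 + K_pG(s) = 0: s² + 10s + 59.08 = 0 ⇒ ω_n = 7.686, ζ = 0.6505.
2% settling time T_s ≈ 4/(ζω_n) = 4/5 = 0.8 s.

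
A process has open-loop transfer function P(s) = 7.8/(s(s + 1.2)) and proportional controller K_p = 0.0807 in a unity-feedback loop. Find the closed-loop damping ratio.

1 + K_p·P(s) = 0 gives s² + 1.2s + 0.6295 = 0.
Matching s² + 2ζω_n s + ω_n²: ω_n = √0.6295 = 0.7934 rad/s and 2ζω_n = 1.2, so ζ = 1.2/(2·0.7934) = 0.756.

ζ = 0.756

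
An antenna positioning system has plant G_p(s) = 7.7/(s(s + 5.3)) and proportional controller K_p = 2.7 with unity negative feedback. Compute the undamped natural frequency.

The closed-loop denominator is s(s+5.3) + 2.7·7.7 = s² + 5.3s + 20.79.
Matching s² + 2ζω_n s + ω_n²: ω_n = √20.79 = 4.56 rad/s and 2ζω_n = 5.3, so ζ = 5.3/(2·4.56) = 0.581.

ω_n = 4.56 rad/s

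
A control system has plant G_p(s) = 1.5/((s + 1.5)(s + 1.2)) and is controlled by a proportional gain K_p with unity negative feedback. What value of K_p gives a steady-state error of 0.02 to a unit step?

Steady-state error for a unit step on this type-0 loop is 1/(1 + K_p·G_p(0)).
G_p(0) = 0.8333. Require 1/(1 + K_p·0.8333) = 0.02, so 1 + 0.8333·K_p = 50.
K_p = (50 − 1)/0.8333 = 58.8.

K_p = 58.8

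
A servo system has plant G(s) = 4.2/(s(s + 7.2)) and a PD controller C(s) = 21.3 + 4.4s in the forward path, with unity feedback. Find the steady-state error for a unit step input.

The open loop C(s)G(s) has a pole at the origin (type 1), so the static position error constant is infinite and e_ss = 1/(1+∞) = 0.

0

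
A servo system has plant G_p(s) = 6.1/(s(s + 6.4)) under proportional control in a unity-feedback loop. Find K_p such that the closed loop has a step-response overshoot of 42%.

K_p = 23.7

From %OS = 100·exp(−πζ/√(1−ζ²)) = 42%, ζ = −ln(0.42)/√(π²+ln²(0.42)) = 0.2662.
Characteristic equation s² + 6.4s + 6.1K_p = 0 gives ζ = 6.4/(2√(6.1K_p)).
Setting ζ = 0.2662: √(6.1K_p) = 6.4/(2·0.2662) = 12.02, so K_p = 144.5/6.1 = 23.7.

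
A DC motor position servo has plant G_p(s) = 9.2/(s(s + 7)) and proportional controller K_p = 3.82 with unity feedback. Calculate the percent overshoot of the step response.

Closed-loop characteristic equation: s² + 7s + 35.14 = 0, so ω_n = 5.928 rad/s and ζ = 7/(2·5.928) = 0.5904.
%OS = 100·exp(−πζ/√(1−ζ²)) = 100·exp(−π·0.5904/√0.6514) = 10%.

10%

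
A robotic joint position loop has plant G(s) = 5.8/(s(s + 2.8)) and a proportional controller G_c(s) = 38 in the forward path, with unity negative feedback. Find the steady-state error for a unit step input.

The open loop G_c(s)G(s) has a pole at the origin (type 1), so the static position error constant is infinite and e_ss = 1/(1+∞) = 0.

0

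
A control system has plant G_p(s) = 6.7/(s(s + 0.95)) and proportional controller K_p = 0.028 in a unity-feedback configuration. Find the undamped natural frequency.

ω_n = 0.433 rad/s

The closed-loop denominator is s(s+0.95) + 0.028·6.7 = s² + 0.95s + 0.1876.
Matching s² + 2ζω_n s + ω_n²: ω_n = √0.1876 = 0.4331 rad/s and 2ζω_n = 0.95, so ζ = 0.95/(2·0.4331) = 1.1.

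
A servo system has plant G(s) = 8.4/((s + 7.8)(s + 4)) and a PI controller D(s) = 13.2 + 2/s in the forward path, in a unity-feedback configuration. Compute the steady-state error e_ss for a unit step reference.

The open loop D(s)G(s) has a pole at the origin (type 1), so the static position error constant is infinite and e_ss = 1/(1+∞) = 0.

0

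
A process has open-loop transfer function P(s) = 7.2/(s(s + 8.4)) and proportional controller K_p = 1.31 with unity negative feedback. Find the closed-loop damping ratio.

ζ = 1.37

The closed-loop denominator is s(s+8.4) + 1.31·7.2 = s² + 8.4s + 9.432.
So ω_n² = 9.432 ⇒ ω_n = 3.071 rad/s, and ζ = 8.4/(2ω_n) = 1.37.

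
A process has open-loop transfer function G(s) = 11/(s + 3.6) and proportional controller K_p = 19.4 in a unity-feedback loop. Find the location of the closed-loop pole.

s = -217

Closed-loop transfer function: T(s) = K_p·G(s)/(1 + K_p·G(s)) = 213.4/(s + 3.6 + 213.4) = 213.4/(s + 217).
The closed-loop pole is at s = −217.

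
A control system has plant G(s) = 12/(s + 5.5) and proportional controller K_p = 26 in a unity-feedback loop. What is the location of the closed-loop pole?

s = -317.5

Closed-loop transfer function: T(s) = K_p·G(s)/(1 + K_p·G(s)) = 312/(s + 5.5 + 312) = 312/(s + 317.5).
The closed-loop pole is at s = −317.5.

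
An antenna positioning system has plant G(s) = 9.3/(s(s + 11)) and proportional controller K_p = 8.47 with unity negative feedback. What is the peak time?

T_p = 0.451 s

From 1 + K_pG(s) = 0: s² + 11s + 78.77 = 0 ⇒ ω_n = 8.875, ζ = 0.6197.
Damped frequency ω_d = ω_n√(1−ζ²) = 6.966 rad/s, so peak time T_p = π/ω_d = 0.451 s.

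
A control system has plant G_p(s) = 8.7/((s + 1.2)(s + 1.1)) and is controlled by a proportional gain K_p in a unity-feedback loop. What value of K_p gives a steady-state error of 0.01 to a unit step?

K_p = 15

For a type-0 loop with proportional control, e_ss = 1/(1 + K_p·G_p(0)).
G_p(0) = 6.591. Require 1/(1 + K_p·6.591) = 0.01, so 1 + 6.591·K_p = 100.
K_p = (100 − 1)/6.591 = 15.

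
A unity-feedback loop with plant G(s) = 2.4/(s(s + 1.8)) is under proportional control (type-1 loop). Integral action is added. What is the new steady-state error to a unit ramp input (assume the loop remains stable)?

The integrator raises the loop to type 2, so K_v → ∞ and e_ss to a ramp is zero.

0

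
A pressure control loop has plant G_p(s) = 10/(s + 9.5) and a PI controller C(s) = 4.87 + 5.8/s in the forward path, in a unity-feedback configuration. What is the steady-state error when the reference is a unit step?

The open loop C(s)G_p(s) has a pole at the origin (type 1), so the static position error constant is infinite and e_ss = 1/(1+∞) = 0.

0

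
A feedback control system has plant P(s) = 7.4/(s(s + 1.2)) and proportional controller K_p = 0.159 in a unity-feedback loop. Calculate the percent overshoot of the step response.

12.4%

From 1 + K_pP(s) = 0: s² + 1.2s + 1.177 = 0 ⇒ ω_n = 1.085, ζ = 0.5531.
%OS = 100·exp(−πζ/√(1−ζ²)) = 100·exp(−π·0.5531/√0.694) = 12.4%.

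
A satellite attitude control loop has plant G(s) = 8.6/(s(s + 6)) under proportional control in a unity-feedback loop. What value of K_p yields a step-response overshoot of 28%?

From %OS = 100·exp(−πζ/√(1−ζ²)) = 28%, ζ = −ln(0.28)/√(π²+ln²(0.28)) = 0.3755.
Characteristic equation s² + 6s + 8.6K_p = 0 gives ζ = 6/(2√(8.6K_p)).
Setting ζ = 0.3755: √(8.6K_p) = 6/(2·0.3755) = 7.989, so K_p = 63.82/8.6 = 7.42.

K_p = 7.42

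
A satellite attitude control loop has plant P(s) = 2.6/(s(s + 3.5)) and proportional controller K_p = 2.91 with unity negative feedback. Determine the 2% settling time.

T_s ≈ 2.29 s

Closed-loop characteristic equation: s² + 3.5s + 7.566 = 0, so ω_n = 2.751 rad/s and ζ = 3.5/(2·2.751) = 0.6362.
2% settling time T_s ≈ 4/(ζω_n) = 4/1.75 = 2.29 s.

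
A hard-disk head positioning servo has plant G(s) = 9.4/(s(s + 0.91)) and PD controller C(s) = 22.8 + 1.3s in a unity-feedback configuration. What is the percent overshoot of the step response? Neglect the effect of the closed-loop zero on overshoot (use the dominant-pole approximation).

Forward path: (22.8 + 1.3s)·9.4/(s(s+0.91)). The closed-loop characteristic equation is s² + (0.91 + 9.4·1.3)s + 9.4·22.8 = 0.
That is s² + 13.13s + 214.3 = 0, so ω_n = 14.64 rad/s and ζ = 13.13/(2·14.64) = 0.4484.
%OS = 100·exp(−πζ/√(1−ζ²)) = 20.7%.

20.7%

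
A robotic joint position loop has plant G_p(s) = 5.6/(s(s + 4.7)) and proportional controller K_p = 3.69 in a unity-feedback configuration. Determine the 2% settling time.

The closed-loop denominator s² + 4.7s + 20.66 gives ω_n = √20.66 = 4.546 and ζ = 4.7/(2ω_n) = 0.517.
2% settling time T_s ≈ 4/(ζω_n) = 4/2.35 = 1.7 s.

T_s ≈ 1.7 s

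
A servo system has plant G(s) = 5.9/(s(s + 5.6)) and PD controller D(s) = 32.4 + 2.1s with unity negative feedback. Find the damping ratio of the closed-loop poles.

Forward path: (32.4 + 2.1s)·5.9/(s(s+5.6)). The closed-loop characteristic equation is s² + (5.6 + 5.9·2.1)s + 5.9·32.4 = 0.
That is s² + 17.99s + 191.2 = 0, so ω_n = 13.83 rad/s and ζ = 17.99/(2·13.83) = 0.6506.

ζ = 0.651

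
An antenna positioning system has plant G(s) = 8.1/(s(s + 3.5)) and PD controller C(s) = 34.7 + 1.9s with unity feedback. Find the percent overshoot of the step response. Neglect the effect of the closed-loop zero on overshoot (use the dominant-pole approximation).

11.7%

Forward path: (34.7 + 1.9s)·8.1/(s(s+3.5)). The closed-loop characteristic equation is s² + (3.5 + 8.1·1.9)s + 8.1·34.7 = 0.
That is s² + 18.89s + 281.1 = 0, so ω_n = 16.77 rad/s and ζ = 18.89/(2·16.77) = 0.5634.
%OS = 100·exp(−πζ/√(1−ζ²)) = 11.7%.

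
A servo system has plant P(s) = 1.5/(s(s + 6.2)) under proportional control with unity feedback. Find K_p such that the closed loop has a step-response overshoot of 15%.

K_p = 24

From %OS = 100·exp(−πζ/√(1−ζ²)) = 15%, ζ = −ln(0.15)/√(π²+ln²(0.15)) = 0.5169.
Characteristic equation s² + 6.2s + 1.5K_p = 0 gives ζ = 6.2/(2√(1.5K_p)).
Setting ζ = 0.5169: √(1.5K_p) = 6.2/(2·0.5169) = 5.997, so K_p = 35.96/1.5 = 24.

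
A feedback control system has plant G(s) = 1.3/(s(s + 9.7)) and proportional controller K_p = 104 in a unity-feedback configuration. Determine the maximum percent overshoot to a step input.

Closed-loop characteristic equation: s² + 9.7s + 135.2 = 0, so ω_n = 11.63 rad/s and ζ = 9.7/(2·11.63) = 0.4171.
%OS = 100·exp(−πζ/√(1−ζ²)) = 100·exp(−π·0.4171/√0.826) = 23.6%.

23.6%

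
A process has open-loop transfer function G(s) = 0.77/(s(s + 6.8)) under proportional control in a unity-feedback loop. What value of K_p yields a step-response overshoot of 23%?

K_p = 83.6

From %OS = 100·exp(−πζ/√(1−ζ²)) = 23%, ζ = −ln(0.23)/√(π²+ln²(0.23)) = 0.4237.
Characteristic equation s² + 6.8s + 0.77K_p = 0 gives ζ = 6.8/(2√(0.77K_p)).
Setting ζ = 0.4237: √(0.77K_p) = 6.8/(2·0.4237) = 8.024, so K_p = 64.38/0.77 = 83.6.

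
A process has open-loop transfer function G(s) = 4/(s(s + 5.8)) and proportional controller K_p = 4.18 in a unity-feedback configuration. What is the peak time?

T_p = 1.09 s

The closed-loop denominator s² + 5.8s + 16.72 gives ω_n = √16.72 = 4.089 and ζ = 5.8/(2ω_n) = 0.7092.
Damped frequency ω_d = ω_n√(1−ζ²) = 2.883 rad/s, so peak time T_p = π/ω_d = 1.09 s.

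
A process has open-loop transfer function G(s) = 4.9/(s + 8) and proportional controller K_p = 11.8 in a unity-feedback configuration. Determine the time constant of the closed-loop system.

τ = 0.0152 s

Closed-loop transfer function: T(s) = K_p·G(s)/(1 + K_p·G(s)) = 57.82/(s + 8 + 57.82) = 57.82/(s + 65.82).
Time constant τ = 1/65.82 = 0.0152 s.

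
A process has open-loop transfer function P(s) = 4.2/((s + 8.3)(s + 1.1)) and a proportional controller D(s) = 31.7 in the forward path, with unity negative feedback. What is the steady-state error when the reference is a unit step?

The loop is type 0. Static position error constant K_pos = D(0)·P(0) = 31.7·0.46 = 14.58.
Steady-state error to a unit step: e_ss = 1/(1+K_pos) = 1/15.58 = 0.0642.

0.0642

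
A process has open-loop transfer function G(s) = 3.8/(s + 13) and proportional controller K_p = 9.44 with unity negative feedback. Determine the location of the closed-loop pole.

Closed-loop transfer function: T(s) = K_p·G(s)/(1 + K_p·G(s)) = 35.87/(s + 13 + 35.87) = 35.87/(s + 48.87).
The closed-loop pole is at s = −48.87.

s = -48.87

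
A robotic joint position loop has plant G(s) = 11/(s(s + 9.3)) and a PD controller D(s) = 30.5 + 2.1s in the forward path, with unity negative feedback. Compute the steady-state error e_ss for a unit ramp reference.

0.0277

The loop has one pole at the origin (type 1). Velocity error constant K_v = lim_{s→0} s·D(s)G(s) = 30.5·11/9.3 = 36.08.
Steady-state error to a unit ramp: e_ss = 1/K_v = 0.0277.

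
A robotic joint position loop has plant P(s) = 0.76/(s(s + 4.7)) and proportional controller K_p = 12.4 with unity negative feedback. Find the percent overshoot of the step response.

2.38%

From 1 + K_pP(s) = 0: s² + 4.7s + 9.424 = 0 ⇒ ω_n = 3.07, ζ = 0.7655.
%OS = 100·exp(−πζ/√(1−ζ²)) = 100·exp(−π·0.7655/√0.414) = 2.38%.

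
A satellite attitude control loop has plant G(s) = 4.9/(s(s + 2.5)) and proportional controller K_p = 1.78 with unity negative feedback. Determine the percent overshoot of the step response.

23%

From 1 + K_pG(s) = 0: s² + 2.5s + 8.722 = 0 ⇒ ω_n = 2.953, ζ = 0.4233.
%OS = 100·exp(−πζ/√(1−ζ²)) = 100·exp(−π·0.4233/√0.8209) = 23%.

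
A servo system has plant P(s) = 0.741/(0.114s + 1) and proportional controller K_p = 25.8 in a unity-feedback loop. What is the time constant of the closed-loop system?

Closed loop: T(s) = K_p·P/(1+K_p·P) = 19.12/(0.114s + 1 + 19.12), with pole at s = −(1 + 19.12)/0.114 = −176.5.
Closed-loop time constant τ = 1/176.5 = 0.00567 s.

τ = 0.00567 s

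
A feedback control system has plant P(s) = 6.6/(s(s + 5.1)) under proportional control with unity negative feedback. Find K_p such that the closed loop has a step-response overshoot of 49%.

K_p = 20.1

From %OS = 100·exp(−πζ/√(1−ζ²)) = 49%, ζ = −ln(0.49)/√(π²+ln²(0.49)) = 0.2214.
Characteristic equation s² + 5.1s + 6.6K_p = 0 gives ζ = 5.1/(2√(6.6K_p)).
Setting ζ = 0.2214: √(6.6K_p) = 5.1/(2·0.2214) = 11.52, so K_p = 132.6/6.6 = 20.1.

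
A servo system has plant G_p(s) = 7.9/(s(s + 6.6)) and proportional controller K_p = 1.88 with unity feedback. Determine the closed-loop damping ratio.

1 + K_p·G_p(s) = 0 gives s² + 6.6s + 14.85 = 0.
So ω_n² = 14.85 ⇒ ω_n = 3.854 rad/s, and ζ = 6.6/(2ω_n) = 0.856.

ζ = 0.856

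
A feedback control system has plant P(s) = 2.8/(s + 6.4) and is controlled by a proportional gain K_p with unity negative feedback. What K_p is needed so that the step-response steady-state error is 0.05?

The loop is type 0, so e_ss(step) = 1/(1 + K_pos) with K_pos = K_p·P(0).
P(0) = 0.4375. Require 1/(1 + K_p·0.4375) = 0.05, so 1 + 0.4375·K_p = 20.
K_p = (20 − 1)/0.4375 = 43.4.

K_p = 43.4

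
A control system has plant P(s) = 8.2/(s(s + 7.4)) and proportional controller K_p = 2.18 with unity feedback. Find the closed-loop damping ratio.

1 + K_p·P(s) = 0 gives s² + 7.4s + 17.88 = 0.
So ω_n² = 17.88 ⇒ ω_n = 4.228 rad/s, and ζ = 7.4/(2ω_n) = 0.875.

ζ = 0.875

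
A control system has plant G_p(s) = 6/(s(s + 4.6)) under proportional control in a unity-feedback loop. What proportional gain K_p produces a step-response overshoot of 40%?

From %OS = 100·exp(−πζ/√(1−ζ²)) = 40%, ζ = −ln(0.4)/√(π²+ln²(0.4)) = 0.28.
Characteristic equation s² + 4.6s + 6K_p = 0 gives ζ = 4.6/(2√(6K_p)).
Setting ζ = 0.28: √(6K_p) = 4.6/(2·0.28) = 8.214, so K_p = 67.48/6 = 11.2.

K_p = 11.2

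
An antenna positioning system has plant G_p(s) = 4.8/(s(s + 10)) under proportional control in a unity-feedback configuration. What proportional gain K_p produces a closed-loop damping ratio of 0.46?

Closed-loop characteristic equation: s² + 10s + K_p·4.8 = 0.
So ω_n = √(4.8K_p) and 2ζω_n = 10, giving ζ = 10/(2√(4.8K_p)).
Setting ζ = 0.46: √(4.8K_p) = 10/(2·0.46) = 10.87, so K_p = 118.1/4.8 = 24.6.

K_p = 24.6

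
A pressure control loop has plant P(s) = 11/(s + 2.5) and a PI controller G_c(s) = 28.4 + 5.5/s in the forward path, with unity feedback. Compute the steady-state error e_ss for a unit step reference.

0

The open loop G_c(s)P(s) has a pole at the origin (type 1), so the static position error constant is infinite and e_ss = 1/(1+∞) = 0.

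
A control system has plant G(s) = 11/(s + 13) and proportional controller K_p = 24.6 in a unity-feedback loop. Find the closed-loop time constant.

τ = 0.00353 s

Closed-loop transfer function: T(s) = K_p·G(s)/(1 + K_p·G(s)) = 270.6/(s + 13 + 270.6) = 270.6/(s + 283.6).
Time constant τ = 1/283.6 = 0.00353 s.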